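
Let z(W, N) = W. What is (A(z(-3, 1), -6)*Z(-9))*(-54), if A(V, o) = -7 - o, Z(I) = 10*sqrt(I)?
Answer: 1620*I ≈ 1620.0*I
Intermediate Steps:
(A(z(-3, 1), -6)*Z(-9))*(-54) = ((-7 - 1*(-6))*(10*sqrt(-9)))*(-54) = ((-7 + 6)*(10*(3*I)))*(-54) = -30*I*(-54) = 1620*I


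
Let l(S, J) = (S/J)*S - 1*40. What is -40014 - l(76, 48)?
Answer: -120283/3 ≈ -40094.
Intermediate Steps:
l(S, J) = -40 + S**2/J (l(S, J) = S**2/J - 40 = -40 + S**2/J)
-40014 - l(76, 48) = -40014 - (-40 + 76**2/48) = -40014 - (-40 + (1/48)*5776) = -40014 - (-40 + 361/3) = -40014 - 1*241/3 = -40014 - 241/3 = -120283/3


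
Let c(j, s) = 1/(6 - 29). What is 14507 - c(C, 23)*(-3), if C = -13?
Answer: 333658/23 ≈ 14507.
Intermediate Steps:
c(j, s) = -1/23 (c(j, s) = 1/(-23) = -1/23)
14507 - c(C, 23)*(-3) = 14507 - (-1)*(-3)/23 = 14507 - 1*3/23 = 14507 - 3/23 = 333658/23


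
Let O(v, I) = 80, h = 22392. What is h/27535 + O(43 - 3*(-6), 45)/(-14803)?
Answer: 329265976/407600605 ≈ 0.80782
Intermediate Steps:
h/27535 + O(43 - 3*(-6), 45)/(-14803) = 22392/27535 + 80/(-14803) = 22392*(1/27535) + 80*(-1/14803) = 22392/27535 - 80/14803 = 329265976/407600605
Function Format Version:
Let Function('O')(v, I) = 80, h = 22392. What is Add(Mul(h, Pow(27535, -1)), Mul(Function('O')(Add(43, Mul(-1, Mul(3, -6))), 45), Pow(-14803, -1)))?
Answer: Rational(329265976, 407600605) ≈ 0.80782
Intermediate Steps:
Add(Mul(h, Pow(27535, -1)), Mul(Function('O')(Add(43, Mul(-1, Mul(3, -6))), 45), Pow(-14803, -1))) = Add(Mul(22392, Pow(27535, -1)), Mul(80, Pow(-14803, -1))) = Add(Mul(22392, Rational(1, 27535)), Mul(80, Rational(-1, 14803))) = Add(Rational(22392, 27535), Rational(-80, 14803)) = Rational(329265976, 407600605)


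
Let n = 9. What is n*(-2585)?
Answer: -23265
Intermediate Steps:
n*(-2585) = 9*(-2585) = -23265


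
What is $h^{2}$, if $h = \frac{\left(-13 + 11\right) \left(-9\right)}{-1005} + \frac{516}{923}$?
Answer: $\frac{27996651684}{95607732025} \approx 0.29283$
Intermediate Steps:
$h = \frac{167322}{309205}$ ($h = \left(-2\right) \left(-9\right) \left(- \frac{1}{1005}\right) + 516 \cdot \frac{1}{923} = 18 \left(- \frac{1}{1005}\right) + \frac{516}{923} = - \frac{6}{335} + \frac{516}{923} = \frac{167322}{309205} \approx 0.54114$)
$h^{2} = \left(\frac{167322}{309205}\right)^{2} = \frac{27996651684}{95607732025}$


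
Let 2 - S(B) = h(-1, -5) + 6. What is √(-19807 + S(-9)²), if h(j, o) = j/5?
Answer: I*√494814/5 ≈ 140.69*I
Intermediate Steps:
h(j, o) = j/5 (h(j, o) = j*(⅕) = j/5)
S(B) = -19/5 (S(B) = 2 - ((⅕)*(-1) + 6) = 2 - (-⅕ + 6) = 2 - 1*29/5 = 2 - 29/5 = -19/5)
√(-19807 + S(-9)²) = √(-19807 + (-19/5)²) = √(-19807 + 361/25) = √(-494814/25) = I*√494814/5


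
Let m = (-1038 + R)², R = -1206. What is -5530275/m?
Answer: -614475/559504 ≈ -1.0982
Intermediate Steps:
m = 5035536 (m = (-1038 - 1206)² = (-2244)² = 5035536)
-5530275/m = -5530275/5035536 = -5530275*1/5035536 = -614475/559504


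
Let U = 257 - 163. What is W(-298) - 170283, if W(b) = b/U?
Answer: -8003450/47 ≈ -1.7029e+5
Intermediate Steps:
U = 94
W(b) = b/94
W(-298) - 170283 = (1/94)*(-298) - 170283 = -149/47 - 170283 = -8003450/47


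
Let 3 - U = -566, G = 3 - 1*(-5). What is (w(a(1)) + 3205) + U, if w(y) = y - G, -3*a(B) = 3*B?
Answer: 3765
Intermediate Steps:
G = 8 (G = 3 + 5 = 8)
a(B) = -B
U = 569 (U = 3 - 1*(-566) = 3 + 566 = 569)
w(y) = -8 + y (w(y) = y - 1*8 = y - 8 = -8 + y)
(w(a(1)) + 3205) + U = ((-8 - 1*1) + 3205) + 569 = ((-8 - 1) + 3205) + 569 = (-9 + 3205) + 569 = 3196 + 569 = 3765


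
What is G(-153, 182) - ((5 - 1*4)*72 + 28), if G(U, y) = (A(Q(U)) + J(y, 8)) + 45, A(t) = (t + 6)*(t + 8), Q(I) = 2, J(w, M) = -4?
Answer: 21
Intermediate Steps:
A(t) = (6 + t)*(8 + t)
G(U, y) = 121 (G(U, y) = ((48 + 2² + 14*2) - 4) + 45 = ((48 + 4 + 28) - 4) + 45 = (80 - 4) + 45 = 76 + 45 = 121)
G(-153, 182) - ((5 - 1*4)*72 + 28) = 121 - ((5 - 1*4)*72 + 28) = 121 - ((5 - 4)*72 + 28) = 121 - (1*72 + 28) = 121 - (72 + 28) = 121 - 1*100 = 121 - 100 = 21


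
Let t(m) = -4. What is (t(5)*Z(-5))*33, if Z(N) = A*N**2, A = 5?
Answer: -16500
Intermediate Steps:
Z(N) = 5*N**2
(t(5)*Z(-5))*33 = -20*(-5)**2*33 = -20*25*33 = -4*125*33 = -500*33 = -16500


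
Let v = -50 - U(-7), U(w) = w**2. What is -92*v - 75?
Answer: 9033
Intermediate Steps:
v = -99 (v = -50 - 1*(-7)**2 = -50 - 1*49 = -50 - 49 = -99)
-92*v - 75 = -92*(-99) - 75 = 9108 - 75 = 9033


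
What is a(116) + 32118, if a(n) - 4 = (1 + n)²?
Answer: 45811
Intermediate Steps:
a(n) = 4 + (1 + n)²
a(116) + 32118 = (4 + (1 + 116)²) + 32118 = (4 + 117²) + 32118 = (4 + 13689) + 32118 = 13693 + 32118 = 45811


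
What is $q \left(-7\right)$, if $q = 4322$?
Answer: $-30254$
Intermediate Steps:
$q \left(-7\right) = 4322 \left(-7\right) = -30254$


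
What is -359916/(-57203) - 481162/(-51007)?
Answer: 4171104118/265250311 ≈ 15.725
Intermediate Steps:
-359916/(-57203) - 481162/(-51007) = -359916*(-1/57203) - 481162*(-1/51007) = 359916/57203 + 43742/4637 = 4171104118/265250311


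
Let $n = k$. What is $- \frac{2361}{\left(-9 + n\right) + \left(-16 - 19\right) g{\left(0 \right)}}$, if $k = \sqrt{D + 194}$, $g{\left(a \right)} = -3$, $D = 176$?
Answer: $- \frac{113328}{4423} + \frac{2361 \sqrt{370}}{8846} \approx -20.488$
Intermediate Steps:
$k = \sqrt{370}$ ($k = \sqrt{176 + 194} = \sqrt{370} \approx 19.235$)
$n = \sqrt{370} \approx 19.235$
$- \frac{2361}{\left(-9 + n\right) + \left(-16 - 19\right) g{\left(0 \right)}} = - \frac{2361}{\left(-9 + \sqrt{370}\right) + \left(-16 - 19\right) \left(-3\right)} = - \frac{2361}{\left(-9 + \sqrt{370}\right) - -105} = - \frac{2361}{\left(-9 + \sqrt{370}\right) + 105} = - \frac{2361}{96 + \sqrt{370}}$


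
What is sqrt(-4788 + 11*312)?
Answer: 2*I*sqrt(339) ≈ 36.824*I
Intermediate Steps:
sqrt(-4788 + 11*312) = sqrt(-4788 + 3432) = sqrt(-1356) = 2*I*sqrt(339)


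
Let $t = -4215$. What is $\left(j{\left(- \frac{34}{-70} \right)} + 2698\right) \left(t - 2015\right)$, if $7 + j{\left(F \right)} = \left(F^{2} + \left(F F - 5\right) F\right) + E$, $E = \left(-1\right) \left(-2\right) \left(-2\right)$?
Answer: $- \frac{20490652984}{1225} \approx -1.6727 \cdot 10^{7}$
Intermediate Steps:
$E = -4$ ($E = 2 \left(-2\right) = -4$)
$j{\left(F \right)} = -11 + F^{2} + F \left(-5 + F^{2}\right)$ ($j{\left(F \right)} = -7 - \left(4 - F^{2} - \left(F F - 5\right) F\right) = -7 - \left(4 - F^{2} - \left(F^{2} - 5\right) F\right) = -7 - \left(4 - F^{2} - \left(-5 + F^{2}\right) F\right) = -7 - \left(4 - F^{2} - F \left(-5 + F^{2}\right)\right) = -7 + \left(-4 + F^{2} + F \left(-5 + F^{2}\right)\right) = -11 + F^{2} + F \left(-5 + F^{2}\right)$)
$\left(j{\left(- \frac{34}{-70} \right)} + 2698\right) \left(t - 2015\right) = \left(\left(-11 + \left(- \frac{34}{-70}\right)^{2} + \left(- \frac{34}{-70}\right)^{3} - 5 \left(- \frac{34}{-70}\right)\right) + 2698\right) \left(-4215 - 2015\right) = \left(\left(-11 + \left(\left(-34\right) \left(- \frac{1}{70}\right)\right)^{2} + \left(\left(-34\right) \left(- \frac{1}{70}\right)\right)^{3} - 5 \left(\left(-34\right) \left(- \frac{1}{70}\right)\right)\right) + 2698\right) \left(-6230\right) = \left(\left(-11 + \left(\frac{17}{35}\right)^{2} + \left(\frac{17}{35}\right)^{3} - \frac{17}{7}\right) + 2698\right) \left(-6230\right) = \left(\left(-11 + \frac{289}{1225} + \frac{4913}{42875} - \frac{17}{7}\right) + 2698\right) \left(-6230\right) = \left(- \frac{560722}{42875} + 2698\right) \left(-6230\right) = \frac{115116028}{42875} \left(-6230\right) = - \frac{20490652984}{1225}$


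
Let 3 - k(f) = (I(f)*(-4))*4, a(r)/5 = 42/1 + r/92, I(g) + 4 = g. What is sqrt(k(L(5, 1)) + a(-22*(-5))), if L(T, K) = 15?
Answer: sqrt(835774)/46 ≈ 19.874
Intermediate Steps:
I(g) = -4 + g
a(r) = 210 + 5*r/92 (a(r) = 5*(42/1 + r/92) = 5*(42*1 + r*(1/92)) = 5*(42 + r/92) = 210 + 5*r/92)
k(f) = -61 + 16*f (k(f) = 3 - (-4 + f)*(-4)*4 = 3 - (16 - 4*f)*4 = 3 - (64 - 16*f) = 3 + (-64 + 16*f) = -61 + 16*f)
sqrt(k(L(5, 1)) + a(-22*(-5))) = sqrt((-61 + 16*15) + (210 + 5*(-22*(-5))/92)) = sqrt((-61 + 240) + (210 + (5/92)*110)) = sqrt(179 + (210 + 275/46)) = sqrt(179 + 9935/46) = sqrt(18169/46) = sqrt(835774)/46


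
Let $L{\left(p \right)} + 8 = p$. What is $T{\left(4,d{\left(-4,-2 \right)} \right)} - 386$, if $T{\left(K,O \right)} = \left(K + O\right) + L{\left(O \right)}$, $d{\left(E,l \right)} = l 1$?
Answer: $-394$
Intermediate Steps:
$L{\left(p \right)} = -8 + p$
$d{\left(E,l \right)} = l$
$T{\left(K,O \right)} = -8 + K + 2 O$ ($T{\left(K,O \right)} = \left(K + O\right) + \left(-8 + O\right) = -8 + K + 2 O$)
$T{\left(4,d{\left(-4,-2 \right)} \right)} - 386 = \left(-8 + 4 + 2 \left(-2\right)\right) - 386 = \left(-8 + 4 - 4\right) - 386 = -8 - 386 = -394$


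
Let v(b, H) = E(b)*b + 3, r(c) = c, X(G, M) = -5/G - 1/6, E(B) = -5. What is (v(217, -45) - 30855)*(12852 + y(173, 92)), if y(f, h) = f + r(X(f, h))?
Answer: -431780159939/1038 ≈ -4.1597e+8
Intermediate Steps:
X(G, M) = -1/6 - 5/G (X(G, M) = -5/G - 1*1/6 = -5/G - 1/6 = -1/6 - 5/G)
v(b, H) = 3 - 5*b (v(b, H) = -5*b + 3 = 3 - 5*b)
y(f, h) = f + (-30 - f)/(6*f)
(v(217, -45) - 30855)*(12852 + y(173, 92)) = ((3 - 5*217) - 30855)*(12852 + (-1/6 + 173 - 5/173)) = ((3 - 1085) - 30855)*(12852 + (-1/6 + 173 - 5*1/173)) = (-1082 - 30855)*(12852 + (-1/6 + 173 - 5/173)) = -31937*(12852 + 179371/1038) = -31937*13519747/1038 = -431780159939/1038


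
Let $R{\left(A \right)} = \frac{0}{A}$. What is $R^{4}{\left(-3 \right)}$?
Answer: $0$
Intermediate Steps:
$R{\left(A \right)} = 0$
$R^{4}{\left(-3 \right)} = 0^{4} = 0$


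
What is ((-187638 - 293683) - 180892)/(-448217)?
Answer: 662213/448217 ≈ 1.4774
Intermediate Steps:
((-187638 - 293683) - 180892)/(-448217) = (-481321 - 180892)*(-1/448217) = -662213*(-1/448217) = 662213/448217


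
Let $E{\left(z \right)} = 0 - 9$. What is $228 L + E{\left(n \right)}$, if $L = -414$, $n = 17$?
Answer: $-94401$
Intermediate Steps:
$E{\left(z \right)} = -9$ ($E{\left(z \right)} = 0 - 9 = -9$)
$228 L + E{\left(n \right)} = 228 \left(-414\right) - 9 = -94392 - 9 = -94401$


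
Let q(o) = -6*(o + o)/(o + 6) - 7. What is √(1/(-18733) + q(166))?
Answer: I*√12056774791490/805519 ≈ 4.3106*I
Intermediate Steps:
q(o) = -7 - 12*o/(6 + o) (q(o) = -6*2*o/(6 + o) - 7 = -12*o/(6 + o) - 7 = -7 - 12*o/(6 + o))
√(1/(-18733) + q(166)) = √(1/(-18733) + (-42 - 19*166)/(6 + 166)) = √(-1/18733 + (-42 - 3154)/172) = √(-1/18733 + (1/172)*(-3196)) = √(-1/18733 - 799/43) = √(-14967710/805519) = I*√12056774791490/805519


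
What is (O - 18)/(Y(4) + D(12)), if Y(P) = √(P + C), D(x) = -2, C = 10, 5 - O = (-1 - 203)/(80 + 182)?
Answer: -1601/655 - 1601*√14/1310 ≈ -7.0171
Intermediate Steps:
O = 757/131 (O = 5 - (-1 - 203)/(80 + 182) = 5 - (-204)/262 = 5 - 1*(-102/131) = 5 + 102/131 = 757/131 ≈ 5.7786)
Y(P) = √(10 + P) (Y(P) = √(P + 10) = √(10 + P))
(O - 18)/(Y(4) + D(12)) = (757/131 - 18)/(√(10 + 4) - 2) = -1601/(131*(√14 - 2)) = -1601/(131*(-2 + √14))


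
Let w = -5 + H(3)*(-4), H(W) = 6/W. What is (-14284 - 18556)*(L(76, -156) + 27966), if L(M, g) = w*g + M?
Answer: -987498800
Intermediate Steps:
w = -13 (w = -5 + (6/3)*(-4) = -5 + (6*(⅓))*(-4) = -5 + 2*(-4) = -5 - 8 = -13)
L(M, g) = M - 13*g (L(M, g) = -13*g + M = M - 13*g)
(-14284 - 18556)*(L(76, -156) + 27966) = (-14284 - 18556)*((76 - 13*(-156)) + 27966) = -32840*((76 + 2028) + 27966) = -32840*(2104 + 27966) = -32840*30070 = -987498800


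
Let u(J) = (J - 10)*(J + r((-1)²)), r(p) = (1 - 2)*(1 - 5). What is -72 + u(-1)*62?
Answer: -2118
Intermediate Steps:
r(p) = 4 (r(p) = -1*(-4) = 4)
u(J) = (-10 + J)*(4 + J) (u(J) = (J - 10)*(J + 4) = (-10 + J)*(4 + J))
-72 + u(-1)*62 = -72 + (-40 + (-1)² - 6*(-1))*62 = -72 + (-40 + 1 + 6)*62 = -72 - 33*62 = -72 - 2046 = -2118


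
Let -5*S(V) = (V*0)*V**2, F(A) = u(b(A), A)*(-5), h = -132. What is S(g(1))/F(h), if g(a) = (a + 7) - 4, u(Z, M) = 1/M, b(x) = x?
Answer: 0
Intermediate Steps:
g(a) = 3 + a (g(a) = (7 + a) - 4 = 3 + a)
F(A) = -5/A
S(V) = 0 (S(V) = -V*0*V**2/5 = -0*V**2 = -1/5*0 = 0)
S(g(1))/F(h) = 0/((-5/(-132))) = 0/((-5*(-1/132))) = 0/(5/132) = 0*(132/5) = 0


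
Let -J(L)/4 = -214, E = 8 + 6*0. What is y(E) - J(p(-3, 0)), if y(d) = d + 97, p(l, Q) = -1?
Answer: -751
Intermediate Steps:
E = 8 (E = 8 + 0 = 8)
J(L) = 856 (J(L) = -4*(-214) = 856)
y(d) = 97 + d
y(E) - J(p(-3, 0)) = (97 + 8) - 1*856 = 105 - 856 = -751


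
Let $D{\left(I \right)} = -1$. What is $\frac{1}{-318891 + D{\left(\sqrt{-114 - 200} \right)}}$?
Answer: $- \frac{1}{318892} \approx -3.1359 \cdot 10^{-6}$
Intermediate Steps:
$\frac{1}{-318891 + D{\left(\sqrt{-114 - 200} \right)}} = \frac{1}{-318891 - 1} = \frac{1}{-318892} = - \frac{1}{318892}$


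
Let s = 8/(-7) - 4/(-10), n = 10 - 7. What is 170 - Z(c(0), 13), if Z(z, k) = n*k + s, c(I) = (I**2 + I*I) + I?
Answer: 4611/35 ≈ 131.74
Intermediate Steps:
n = 3
s = -26/35 (s = 8*(-1/7) - 4*(-1/10) = -8/7 + 2/5 = -26/35 ≈ -0.74286)
c(I) = I + 2*I**2 (c(I) = (I**2 + I**2) + I = 2*I**2 + I = I + 2*I**2)
Z(z, k) = -26/35 + 3*k (Z(z, k) = 3*k - 26/35 = -26/35 + 3*k)
170 - Z(c(0), 13) = 170 - (-26/35 + 3*13) = 170 - (-26/35 + 39) = 170 - 1*1339/35 = 170 - 1339/35 = 4611/35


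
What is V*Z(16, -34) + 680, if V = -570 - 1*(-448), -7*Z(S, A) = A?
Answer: 612/7 ≈ 87.429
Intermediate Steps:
Z(S, A) = -A/7
V = -122 (V = -570 + 448 = -122)
V*Z(16, -34) + 680 = -(-122)*(-34)/7 + 680 = -122*34/7 + 680 = -4148/7 + 680 = 612/7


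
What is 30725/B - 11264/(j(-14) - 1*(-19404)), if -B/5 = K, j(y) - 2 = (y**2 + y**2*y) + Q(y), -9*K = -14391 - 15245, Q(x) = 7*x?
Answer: -157591463/62087420 ≈ -2.5382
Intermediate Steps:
K = 29636/9 (K = -(-14391 - 15245)/9 = -1/9*(-29636) = 29636/9 ≈ 3292.9)
j(y) = 2 + y**2 + y**3 + 7*y (j(y) = 2 + ((y**2 + y**2*y) + 7*y) = 2 + ((y**2 + y**3) + 7*y) = 2 + (y**2 + y**3 + 7*y) = 2 + y**2 + y**3 + 7*y)
B = -148180/9 (B = -5*29636/9 = -148180/9 ≈ -16464.)
30725/B - 11264/(j(-14) - 1*(-19404)) = 30725/(-148180/9) - 11264/((2 + (-14)**2 + (-14)**3 + 7*(-14)) - 1*(-19404)) = 30725*(-9/148180) - 11264/((2 + 196 - 2744 - 98) + 19404) = -55305/29636 - 11264/(-2644 + 19404) = -55305/29636 - 11264/16760 = -55305/29636 - 11264*1/16760 = -55305/29636 - 1408/2095 = -157591463/62087420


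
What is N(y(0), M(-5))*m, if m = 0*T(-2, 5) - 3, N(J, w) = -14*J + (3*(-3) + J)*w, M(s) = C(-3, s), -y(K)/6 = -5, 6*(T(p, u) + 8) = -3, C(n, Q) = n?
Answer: 1449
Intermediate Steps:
T(p, u) = -17/2 (T(p, u) = -8 + (⅙)*(-3) = -8 - ½ = -17/2)
y(K) = 30 (y(K) = -6*(-5) = 30)
M(s) = -3
N(J, w) = -14*J + w*(-9 + J) (N(J, w) = -14*J + (-9 + J)*w = -14*J + w*(-9 + J))
m = -3 (m = 0*(-17/2) - 3 = 0 - 3 = -3)
N(y(0), M(-5))*m = (-14*30 - 9*(-3) + 30*(-3))*(-3) = (-420 + 27 - 90)*(-3) = -483*(-3) = 1449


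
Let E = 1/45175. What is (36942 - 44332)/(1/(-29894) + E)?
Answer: 9979910115500/15281 ≈ 6.5309e+8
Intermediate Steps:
E = 1/45175 ≈ 2.2136e-5
(36942 - 44332)/(1/(-29894) + E) = (36942 - 44332)/(1/(-29894) + 1/45175) = -7390/(-1/29894 + 1/45175) = -7390/(-15281/1350461450) = -7390*(-1350461450/15281) = 9979910115500/15281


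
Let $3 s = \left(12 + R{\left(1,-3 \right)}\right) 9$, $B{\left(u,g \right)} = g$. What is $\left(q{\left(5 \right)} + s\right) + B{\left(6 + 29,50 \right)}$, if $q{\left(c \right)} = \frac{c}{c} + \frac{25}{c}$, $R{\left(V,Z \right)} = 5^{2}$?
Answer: $167$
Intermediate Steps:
$R{\left(V,Z \right)} = 25$
$q{\left(c \right)} = 1 + \frac{25}{c}$
$s = 111$ ($s = \frac{\left(12 + 25\right) 9}{3} = \frac{37 \cdot 9}{3} = \frac{1}{3} \cdot 333 = 111$)
$\left(q{\left(5 \right)} + s\right) + B{\left(6 + 29,50 \right)} = \left(\frac{25 + 5}{5} + 111\right) + 50 = \left(\frac{1}{5} \cdot 30 + 111\right) + 50 = \left(6 + 111\right) + 50 = 117 + 50 = 167$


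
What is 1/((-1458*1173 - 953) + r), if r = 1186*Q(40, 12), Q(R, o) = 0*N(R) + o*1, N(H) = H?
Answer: -1/1696955 ≈ -5.8929e-7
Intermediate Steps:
Q(R, o) = o (Q(R, o) = 0*R + o*1 = 0 + o = o)
r = 14232 (r = 1186*12 = 14232)
1/((-1458*1173 - 953) + r) = 1/((-1458*1173 - 953) + 14232) = 1/((-1710234 - 953) + 14232) = 1/(-1711187 + 14232) = 1/(-1696955) = -1/1696955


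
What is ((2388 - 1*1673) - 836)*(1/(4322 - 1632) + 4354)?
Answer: -1417183581/2690 ≈ -5.2683e+5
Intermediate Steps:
((2388 - 1*1673) - 836)*(1/(4322 - 1632) + 4354) = ((2388 - 1673) - 836)*(1/2690 + 4354) = (715 - 836)*(1/2690 + 4354) = -121*11712261/2690 = -1417183581/2690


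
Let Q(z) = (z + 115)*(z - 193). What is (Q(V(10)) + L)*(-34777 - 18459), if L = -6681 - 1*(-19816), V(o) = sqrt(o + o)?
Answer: 481253440 + 8304816*sqrt(5) ≈ 4.9982e+8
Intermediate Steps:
V(o) = sqrt(2)*sqrt(o) (V(o) = sqrt(2*o) = sqrt(2)*sqrt(o))
Q(z) = (-193 + z)*(115 + z) (Q(z) = (115 + z)*(-193 + z) = (-193 + z)*(115 + z))
L = 13135 (L = -6681 + 19816 = 13135)
(Q(V(10)) + L)*(-34777 - 18459) = ((-22195 + (sqrt(2)*sqrt(10))**2 - 78*sqrt(2)*sqrt(10)) + 13135)*(-34777 - 18459) = ((-22195 + (2*sqrt(5))**2 - 156*sqrt(5)) + 13135)*(-53236) = ((-22195 + 20 - 156*sqrt(5)) + 13135)*(-53236) = ((-22175 - 156*sqrt(5)) + 13135)*(-53236) = (-9040 - 156*sqrt(5))*(-53236) = 481253440 + 8304816*sqrt(5)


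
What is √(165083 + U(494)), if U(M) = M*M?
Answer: √409119 ≈ 639.62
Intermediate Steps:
U(M) = M²
√(165083 + U(494)) = √(165083 + 494²) = √(165083 + 244036) = √409119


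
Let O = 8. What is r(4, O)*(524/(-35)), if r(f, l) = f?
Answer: -2096/35 ≈ -59.886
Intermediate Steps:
r(4, O)*(524/(-35)) = 4*(524/(-35)) = 4*(524*(-1/35)) = 4*(-524/35) = -2096/35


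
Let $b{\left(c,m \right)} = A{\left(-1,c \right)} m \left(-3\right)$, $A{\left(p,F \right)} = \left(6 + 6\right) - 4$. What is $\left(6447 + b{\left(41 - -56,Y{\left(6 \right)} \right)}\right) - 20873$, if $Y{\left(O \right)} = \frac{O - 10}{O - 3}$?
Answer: $-14394$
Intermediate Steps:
$A{\left(p,F \right)} = 8$ ($A{\left(p,F \right)} = 12 - 4 = 8$)
$Y{\left(O \right)} = \frac{-10 + O}{-3 + O}$
$b{\left(c,m \right)} = - 24 m$ ($b{\left(c,m \right)} = 8 m \left(-3\right) = - 24 m$)
$\left(6447 + b{\left(41 - -56,Y{\left(6 \right)} \right)}\right) - 20873 = \left(6447 - 24 \frac{-10 + 6}{-3 + 6}\right) - 20873 = \left(6447 - 24 \cdot \frac{1}{3} \left(-4\right)\right) - 20873 = \left(6447 - -32\right) - 20873 = \left(6447 + 32\right) - 20873 = 6479 - 20873 = -14394$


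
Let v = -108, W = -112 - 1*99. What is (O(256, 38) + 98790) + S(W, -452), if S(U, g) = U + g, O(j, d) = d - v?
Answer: 98273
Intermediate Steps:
W = -211 (W = -112 - 99 = -211)
O(j, d) = 108 + d (O(j, d) = d - 1*(-108) = d + 108 = 108 + d)
(O(256, 38) + 98790) + S(W, -452) = ((108 + 38) + 98790) + (-211 - 452) = (146 + 98790) - 663 = 98936 - 663 = 98273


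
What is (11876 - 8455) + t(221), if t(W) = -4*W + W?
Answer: 2758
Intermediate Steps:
t(W) = -3*W
(11876 - 8455) + t(221) = (11876 - 8455) - 3*221 = 3421 - 663 = 2758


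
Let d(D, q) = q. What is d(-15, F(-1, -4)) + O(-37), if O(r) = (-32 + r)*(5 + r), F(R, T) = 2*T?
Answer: 2200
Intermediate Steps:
d(-15, F(-1, -4)) + O(-37) = 2*(-4) + (-160 + (-37)² - 27*(-37)) = -8 + (-160 + 1369 + 999) = -8 + 2208 = 2200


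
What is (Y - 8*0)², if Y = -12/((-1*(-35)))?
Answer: 144/1225 ≈ 0.11755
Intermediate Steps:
Y = -12/35 ≈ -0.34286
(Y - 8*0)² = (-12/35 - 8*0)² = (-12/35 + 0)² = (-12/35)² = 144/1225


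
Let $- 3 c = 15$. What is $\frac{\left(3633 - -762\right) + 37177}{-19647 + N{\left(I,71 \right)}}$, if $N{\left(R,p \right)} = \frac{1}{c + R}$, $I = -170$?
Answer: $- \frac{3637550}{1719113} \approx -2.1159$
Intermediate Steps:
$c = -5$ ($c = \left(- \frac{1}{3}\right) 15 = -5$)
$N{\left(R,p \right)} = \frac{1}{-5 + R}$
$\frac{\left(3633 - -762\right) + 37177}{-19647 + N{\left(I,71 \right)}} = \frac{\left(3633 - -762\right) + 37177}{-19647 + \frac{1}{-5 - 170}} = \frac{\left(3633 + 762\right) + 37177}{-19647 + \frac{1}{-175}} = \frac{4395 + 37177}{-19647 - \frac{1}{175}} = \frac{41572}{- \frac{3438226}{175}} = 41572 \left(- \frac{175}{3438226}\right) = - \frac{3637550}{1719113}$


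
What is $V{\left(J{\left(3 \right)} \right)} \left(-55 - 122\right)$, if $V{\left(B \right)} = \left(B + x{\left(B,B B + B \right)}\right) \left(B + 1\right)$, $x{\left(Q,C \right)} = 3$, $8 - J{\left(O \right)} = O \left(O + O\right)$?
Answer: $-11151$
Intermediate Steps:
$J{\left(O \right)} = 8 - 2 O^{2}$ ($J{\left(O \right)} = 8 - O \left(O + O\right) = 8 - O 2 O = 8 - 2 O^{2}$)
$V{\left(B \right)} = \left(1 + B\right) \left(3 + B\right)$ ($V{\left(B \right)} = \left(B + 3\right) \left(B + 1\right) = \left(3 + B\right) \left(1 + B\right) = \left(1 + B\right) \left(3 + B\right)$)
$V{\left(J{\left(3 \right)} \right)} \left(-55 - 122\right) = \left(3 + \left(8 - 2 \cdot 3^{2}\right)^{2} + 4 \left(8 - 2 \cdot 3^{2}\right)\right) \left(-55 - 122\right) = \left(3 + \left(8 - 18\right)^{2} + 4 \left(8 - 18\right)\right) \left(-177\right) = \left(3 + \left(-10\right)^{2} + 4 \left(-10\right)\right) \left(-177\right) = \left(3 + 100 - 40\right) \left(-177\right) = 63 \left(-177\right) = -11151$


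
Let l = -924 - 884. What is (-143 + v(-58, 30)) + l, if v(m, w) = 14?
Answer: -1937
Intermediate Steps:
l = -1808
(-143 + v(-58, 30)) + l = (-143 + 14) - 1808 = -129 - 1808 = -1937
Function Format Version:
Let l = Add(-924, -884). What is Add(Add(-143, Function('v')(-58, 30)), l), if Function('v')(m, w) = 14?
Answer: -1937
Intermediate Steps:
l = -1808
Add(Add(-143, Function('v')(-58, 30)), l) = Add(Add(-143, 14), -1808) = Add(-129, -1808) = -1937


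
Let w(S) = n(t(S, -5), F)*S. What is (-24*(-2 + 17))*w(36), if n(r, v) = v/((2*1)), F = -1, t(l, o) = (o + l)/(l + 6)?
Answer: 6480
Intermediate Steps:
t(l, o) = (l + o)/(6 + l)
n(r, v) = v/2
w(S) = -S/2 (w(S) = ((1/2)*(-1))*S = -S/2)
(-24*(-2 + 17))*w(36) = (-24*(-2 + 17))*(-1/2*36) = -24*15*(-18) = -360*(-18) = 6480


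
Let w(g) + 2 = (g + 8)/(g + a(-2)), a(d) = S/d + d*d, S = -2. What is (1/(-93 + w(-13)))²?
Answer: 64/570025 ≈ 0.00011228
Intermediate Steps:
a(d) = d² - 2/d (a(d) = -2/d + d*d = -2/d + d² = d² - 2/d)
w(g) = -2 + (8 + g)/(5 + g) (w(g) = -2 + (g + 8)/(g + (-2 + (-2)³)/(-2)) = -2 + (8 + g)/(g - (-2 - 8)/2) = -2 + (8 + g)/(g - ½*(-10)) = -2 + (8 + g)/(g + 5) = -2 + (8 + g)/(5 + g))
(1/(-93 + w(-13)))² = (1/(-93 + (-2 - 1*(-13))/(5 - 13)))² = (1/(-93 + (-2 + 13)/(-8)))² = (1/(-93 - ⅛*11))² = (1/(-93 - 11/8))² = (1/(-755/8))² = (-8/755)² = 64/570025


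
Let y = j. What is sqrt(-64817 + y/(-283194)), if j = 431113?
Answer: I*sqrt(577596711881726)/94398 ≈ 254.59*I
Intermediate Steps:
y = 431113
sqrt(-64817 + y/(-283194)) = sqrt(-64817 + 431113/(-283194)) = sqrt(-64817 + 431113*(-1/283194)) = sqrt(-64817 - 431113/283194) = sqrt(-18356216611/283194) = I*sqrt(577596711881726)/94398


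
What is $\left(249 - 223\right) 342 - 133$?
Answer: $8759$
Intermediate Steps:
$\left(249 - 223\right) 342 - 133 = 26 \cdot 342 - 133 = 8892 - 133 = 8759$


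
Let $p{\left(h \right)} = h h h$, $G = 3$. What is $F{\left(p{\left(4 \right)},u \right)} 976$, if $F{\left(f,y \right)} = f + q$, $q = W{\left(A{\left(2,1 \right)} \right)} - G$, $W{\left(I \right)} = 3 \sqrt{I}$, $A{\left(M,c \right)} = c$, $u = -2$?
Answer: $62464$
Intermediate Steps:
$p{\left(h \right)} = h^{3}$ ($p{\left(h \right)} = h^{2} h = h^{3}$)
$q = 0$ ($q = 3 \sqrt{1} - 3 = 3 \cdot 1 - 3 = 3 - 3 = 0$)
$F{\left(f,y \right)} = f$ ($F{\left(f,y \right)} = f + 0 = f$)
$F{\left(p{\left(4 \right)},u \right)} 976 = 4^{3} \cdot 976 = 64 \cdot 976 = 62464$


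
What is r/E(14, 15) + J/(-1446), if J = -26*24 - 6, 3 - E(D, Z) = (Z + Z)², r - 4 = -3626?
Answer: 967087/216177 ≈ 4.4736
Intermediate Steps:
r = -3622 (r = 4 - 3626 = -3622)
E(D, Z) = 3 - 4*Z² (E(D, Z) = 3 - (Z + Z)² = 3 - (2*Z)² = 3 - 4*Z²)
J = -630 (J = -624 - 6 = -630)
r/E(14, 15) + J/(-1446) = -3622/(3 - 4*15²) - 630/(-1446) = -3622/(3 - 4*225) - 630*(-1/1446) = -3622/(3 - 900) + 105/241 = -3622/(-897) + 105/241 = -3622*(-1/897) + 105/241 = 3622/897 + 105/241 = 967087/216177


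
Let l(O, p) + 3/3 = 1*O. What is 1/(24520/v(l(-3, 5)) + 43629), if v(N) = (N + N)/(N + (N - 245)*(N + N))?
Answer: -1/6049591 ≈ -1.6530e-7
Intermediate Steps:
l(O, p) = -1 + O (l(O, p) = -1 + 1*O = -1 + O)
v(N) = 2*N/(N + 2*N*(-245 + N)) (v(N) = (2*N)/(N + (-245 + N)*(2*N)) = (2*N)/(N + 2*N*(-245 + N)) = 2*N/(N + 2*N*(-245 + N)))
1/(24520/v(l(-3, 5)) + 43629) = 1/(24520/((2/(-489 + 2*(-1 - 3)))) + 43629) = 1/(24520/((2/(-489 + 2*(-4)))) + 43629) = 1/(24520/((2/(-489 - 8))) + 43629) = 1/(24520/((2/(-497))) + 43629) = 1/(24520/((2*(-1/497))) + 43629) = 1/(24520/(-2/497) + 43629) = 1/(24520*(-497/2) + 43629) = 1/(-6093220 + 43629) = 1/(-6049591) = -1/6049591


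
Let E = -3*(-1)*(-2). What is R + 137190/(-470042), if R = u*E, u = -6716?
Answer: 9470337621/235021 ≈ 40296.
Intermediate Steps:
E = -6 (E = 3*(-2) = -6)
R = 40296 (R = -6716*(-6) = 40296)
R + 137190/(-470042) = 40296 + 137190/(-470042) = 40296 + 137190*(-1/470042) = 40296 - 68595/235021 = 9470337621/235021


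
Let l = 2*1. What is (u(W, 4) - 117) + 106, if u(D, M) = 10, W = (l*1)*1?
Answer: -1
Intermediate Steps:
l = 2
W = 2 (W = (2*1)*1 = 2*1 = 2)
(u(W, 4) - 117) + 106 = (10 - 117) + 106 = -107 + 106 = -1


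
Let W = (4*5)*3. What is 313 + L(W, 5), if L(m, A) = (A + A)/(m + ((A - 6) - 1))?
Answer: 9082/29 ≈ 313.17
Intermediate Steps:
W = 60 (W = 20*3 = 60)
L(m, A) = 2*A/(-7 + A + m) (L(m, A) = (2*A)/(m + ((-6 + A) - 1)) = (2*A)/(m + (-7 + A)) = (2*A)/(-7 + A + m) = 2*A/(-7 + A + m))
313 + L(W, 5) = 313 + 2*5/(-7 + 5 + 60) = 313 + 2*5/58 = 313 + 2*5*(1/58) = 313 + 5/29 = 9082/29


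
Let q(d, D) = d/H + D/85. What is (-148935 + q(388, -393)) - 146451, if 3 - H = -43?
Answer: -577472179/1955 ≈ -2.9538e+5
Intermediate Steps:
H = 46 (H = 3 - 1*(-43) = 3 + 43 = 46)
q(d, D) = d/46 + D/85
(-148935 + q(388, -393)) - 146451 = (-148935 + ((1/46)*388 + (1/85)*(-393))) - 146451 = (-148935 + (194/23 - 393/85)) - 146451 = (-148935 + 7451/1955) - 146451 = -291160474/1955 - 146451 = -577472179/1955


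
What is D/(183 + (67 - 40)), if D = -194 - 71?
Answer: -53/42 ≈ -1.2619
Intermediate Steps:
D = -265
D/(183 + (67 - 40)) = -265/(183 + (67 - 40)) = -265/(183 + 27) = -265/210 = (1/210)*(-265) = -53/42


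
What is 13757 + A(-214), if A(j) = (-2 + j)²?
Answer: 60413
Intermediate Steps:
13757 + A(-214) = 13757 + (-2 - 214)² = 13757 + (-216)² = 13757 + 46656 = 60413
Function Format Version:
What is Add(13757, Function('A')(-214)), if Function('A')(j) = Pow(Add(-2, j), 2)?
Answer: 60413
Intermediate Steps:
Add(13757, Function('A')(-214)) = Add(13757, Pow(Add(-2, -214), 2)) = Add(13757, Pow(-216, 2)) = Add(13757, 46656) = 60413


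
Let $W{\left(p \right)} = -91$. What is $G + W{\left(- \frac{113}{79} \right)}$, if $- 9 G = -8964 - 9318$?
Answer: $\frac{5821}{3} \approx 1940.3$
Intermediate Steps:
$G = \frac{6094}{3}$ ($G = - \frac{-8964 - 9318}{9} = \left(- \frac{1}{9}\right) \left(-18282\right) = \frac{6094}{3} \approx 2031.3$)
$G + W{\left(- \frac{113}{79} \right)} = \frac{6094}{3} - 91 = \frac{5821}{3}$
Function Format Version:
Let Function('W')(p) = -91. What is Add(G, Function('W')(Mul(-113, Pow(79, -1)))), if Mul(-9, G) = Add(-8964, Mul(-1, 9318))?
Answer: Rational(5821, 3) ≈ 1940.3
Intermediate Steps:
G = Rational(6094, 3) (G = Mul(Rational(-1, 9), Add(-8964, Mul(-1, 9318))) = Mul(Rational(-1, 9), Add(-8964, -9318)) = Mul(Rational(-1, 9), -18282) = Rational(6094, 3) ≈ 2031.3)
Add(G, Function('W')(Mul(-113, Pow(79, -1)))) = Add(Rational(6094, 3), -91) = Rational(5821, 3)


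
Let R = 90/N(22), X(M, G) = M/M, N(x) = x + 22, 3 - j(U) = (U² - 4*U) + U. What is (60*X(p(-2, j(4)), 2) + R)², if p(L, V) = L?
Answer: 1863225/484 ≈ 3849.6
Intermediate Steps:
j(U) = 3 - U² + 3*U (j(U) = 3 - ((U² - 4*U) + U) = 3 - (U² - 3*U) = 3 + (-U² + 3*U) = 3 - U² + 3*U)
N(x) = 22 + x
X(M, G) = 1
R = 45/22 (R = 90/(22 + 22) = 90/44 = 90*(1/44) = 45/22 ≈ 2.0455)
(60*X(p(-2, j(4)), 2) + R)² = (60*1 + 45/22)² = (60 + 45/22)² = (1365/22)² = 1863225/484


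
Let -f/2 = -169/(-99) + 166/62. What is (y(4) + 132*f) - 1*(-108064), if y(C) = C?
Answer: 9942676/93 ≈ 1.0691e+5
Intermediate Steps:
f = -26912/3069 (f = -2*(-169/(-99) + 166/62) = -2*(-169*(-1/99) + 166*(1/62)) = -2*(169/99 + 83/31) = -2*13456/3069 = -26912/3069 ≈ -8.7690)
(y(4) + 132*f) - 1*(-108064) = (4 + 132*(-26912/3069)) - 1*(-108064) = (4 - 107648/93) + 108064 = -107276/93 + 108064 = 9942676/93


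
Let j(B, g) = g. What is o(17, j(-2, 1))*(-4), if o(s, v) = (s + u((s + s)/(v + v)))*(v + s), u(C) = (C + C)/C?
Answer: -1368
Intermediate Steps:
u(C) = 2 (u(C) = (2*C)/C = 2)
o(s, v) = (2 + s)*(s + v) (o(s, v) = (s + 2)*(v + s) = (2 + s)*(s + v))
o(17, j(-2, 1))*(-4) = (17² + 2*17 + 2*1 + 17*1)*(-4) = (289 + 34 + 2 + 17)*(-4) = 342*(-4) = -1368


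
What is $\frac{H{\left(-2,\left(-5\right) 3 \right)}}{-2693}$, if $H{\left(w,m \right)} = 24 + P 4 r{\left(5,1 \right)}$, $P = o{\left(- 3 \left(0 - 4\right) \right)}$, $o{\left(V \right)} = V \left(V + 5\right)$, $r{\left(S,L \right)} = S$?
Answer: $- \frac{4104}{2693} \approx -1.524$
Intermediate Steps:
$o{\left(V \right)} = V \left(5 + V\right)$
$P = 204$ ($P = - 3 \left(0 - 4\right) \left(5 - 3 \left(0 - 4\right)\right) = \left(-3\right) \left(-4\right) \left(5 - -12\right) = 12 \left(5 + 12\right) = 12 \cdot 17 = 204$)
$H{\left(w,m \right)} = 4104$ ($H{\left(w,m \right)} = 24 + 204 \cdot 4 \cdot 5 = 24 + 816 \cdot 5 = 24 + 4080 = 4104$)
$\frac{H{\left(-2,\left(-5\right) 3 \right)}}{-2693} = \frac{4104}{-2693} = 4104 \left(- \frac{1}{2693}\right) = - \frac{4104}{2693}$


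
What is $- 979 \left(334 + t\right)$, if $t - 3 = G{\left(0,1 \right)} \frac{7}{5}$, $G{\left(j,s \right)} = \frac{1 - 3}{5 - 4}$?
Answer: $- \frac{1635909}{5} \approx -3.2718 \cdot 10^{5}$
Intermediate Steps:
$G{\left(j,s \right)} = -2$ ($G{\left(j,s \right)} = - \frac{2}{1} = \left(-2\right) 1 = -2$)
$t = \frac{1}{5}$ ($t = 3 - 2 \cdot \frac{7}{5} = 3 - 2 \cdot 7 \cdot \frac{1}{5} = 3 - \frac{14}{5} = \frac{1}{5} \approx 0.2$)
$- 979 \left(334 + t\right) = - 979 \left(334 + \frac{1}{5}\right) = \left(-979\right) \frac{1671}{5} = - \frac{1635909}{5}$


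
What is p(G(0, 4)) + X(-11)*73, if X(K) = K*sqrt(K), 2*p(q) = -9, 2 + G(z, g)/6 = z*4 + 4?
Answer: -9/2 - 803*I*sqrt(11) ≈ -4.5 - 2663.3*I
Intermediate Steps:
G(z, g) = 12 + 24*z (G(z, g) = -12 + 6*(z*4 + 4) = -12 + 6*(4*z + 4) = -12 + 6*(4 + 4*z) = -12 + (24 + 24*z) = 12 + 24*z)
p(q) = -9/2 (p(q) = (1/2)*(-9) = -9/2)
X(K) = K**(3/2)
p(G(0, 4)) + X(-11)*73 = -9/2 + (-11)**(3/2)*73 = -9/2 - 11*I*sqrt(11)*73 = -9/2 - 803*I*sqrt(11)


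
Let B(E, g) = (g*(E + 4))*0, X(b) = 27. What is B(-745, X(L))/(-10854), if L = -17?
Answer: 0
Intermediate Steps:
B(E, g) = 0 (B(E, g) = (g*(4 + E))*0 = 0)
B(-745, X(L))/(-10854) = 0/(-10854) = 0*(-1/10854) = 0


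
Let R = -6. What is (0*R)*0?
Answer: 0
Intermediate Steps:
(0*R)*0 = (0*(-6))*0 = 0*0 = 0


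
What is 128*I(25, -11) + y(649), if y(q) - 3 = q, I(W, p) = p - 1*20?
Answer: -3316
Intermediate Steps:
I(W, p) = -20 + p (I(W, p) = p - 20 = -20 + p)
y(q) = 3 + q
128*I(25, -11) + y(649) = 128*(-20 - 11) + (3 + 649) = 128*(-31) + 652 = -3968 + 652 = -3316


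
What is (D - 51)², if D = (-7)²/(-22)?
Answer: 1371241/484 ≈ 2833.1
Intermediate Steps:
D = -49/22 (D = 49*(-1/22) = -49/22 ≈ -2.2273)
(D - 51)² = (-49/22 - 51)² = (-1171/22)² = 1371241/484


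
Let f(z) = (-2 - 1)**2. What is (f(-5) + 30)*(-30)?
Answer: -1170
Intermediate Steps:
f(z) = 9 (f(z) = (-3)**2 = 9)
(f(-5) + 30)*(-30) = (9 + 30)*(-30) = 39*(-30) = -1170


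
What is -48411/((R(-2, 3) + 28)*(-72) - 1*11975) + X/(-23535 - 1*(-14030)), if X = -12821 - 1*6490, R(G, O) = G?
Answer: 727545972/131615735 ≈ 5.5278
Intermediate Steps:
X = -19311 (X = -12821 - 6490 = -19311)
-48411/((R(-2, 3) + 28)*(-72) - 1*11975) + X/(-23535 - 1*(-14030)) = -48411/((-2 + 28)*(-72) - 1*11975) - 19311/(-23535 - 1*(-14030)) = -48411/(26*(-72) - 11975) - 19311/(-23535 + 14030) = -48411/(-1872 - 11975) - 19311/(-9505) = -48411/(-13847) - 19311*(-1/9505) = -48411*(-1/13847) + 19311/9505 = 48411/13847 + 19311/9505 = 727545972/131615735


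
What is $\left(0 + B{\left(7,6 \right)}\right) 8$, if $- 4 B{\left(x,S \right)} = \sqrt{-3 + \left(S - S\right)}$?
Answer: $- 2 i \sqrt{3} \approx - 3.4641 i$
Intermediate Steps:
$B{\left(x,S \right)} = - \frac{i \sqrt{3}}{4}$ ($B{\left(x,S \right)} = - \frac{\sqrt{-3 + \left(S - S\right)}}{4} = - \frac{\sqrt{-3 + 0}}{4} = - \frac{\sqrt{-3}}{4} = - \frac{i \sqrt{3}}{4}$)
$\left(0 + B{\left(7,6 \right)}\right) 8 = \left(0 - \frac{i \sqrt{3}}{4}\right) 8 = - \frac{i \sqrt{3}}{4} \cdot 8 = - 2 i \sqrt{3}$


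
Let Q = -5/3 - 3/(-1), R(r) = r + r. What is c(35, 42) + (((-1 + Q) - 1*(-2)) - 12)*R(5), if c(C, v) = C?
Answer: -185/3 ≈ -61.667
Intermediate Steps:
R(r) = 2*r
Q = 4/3 (Q = -5*⅓ - 3*(-1) = -5/3 + 3 = 4/3 ≈ 1.3333)
c(35, 42) + (((-1 + Q) - 1*(-2)) - 12)*R(5) = 35 + (((-1 + 4/3) - 1*(-2)) - 12)*(2*5) = 35 + ((⅓ + 2) - 12)*10 = 35 + (7/3 - 12)*10 = 35 - 29/3*10 = 35 - 290/3 = -185/3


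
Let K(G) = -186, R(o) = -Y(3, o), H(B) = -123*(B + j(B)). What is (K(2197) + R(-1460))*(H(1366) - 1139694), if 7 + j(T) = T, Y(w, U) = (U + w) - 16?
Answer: -1898156403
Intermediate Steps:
Y(w, U) = -16 + U + w
j(T) = -7 + T
H(B) = 861 - 246*B (H(B) = -123*(B + (-7 + B)) = -123*(-7 + 2*B) = 861 - 246*B)
R(o) = 13 - o (R(o) = -(-16 + o + 3) = -(-13 + o) = 13 - o)
(K(2197) + R(-1460))*(H(1366) - 1139694) = (-186 + (13 - 1*(-1460)))*((861 - 246*1366) - 1139694) = (-186 + (13 + 1460))*((861 - 336036) - 1139694) = (-186 + 1473)*(-335175 - 1139694) = 1287*(-1474869) = -1898156403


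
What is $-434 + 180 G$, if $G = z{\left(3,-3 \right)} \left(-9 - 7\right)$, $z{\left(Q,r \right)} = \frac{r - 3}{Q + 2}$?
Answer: $3022$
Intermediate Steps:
$z{\left(Q,r \right)} = \frac{-3 + r}{2 + Q}$
$G = \frac{96}{5}$ ($G = \frac{-3 - 3}{2 + 3} \left(-9 - 7\right) = \frac{1}{5} \left(-6\right) \left(-16\right) = \left(- \frac{6}{5}\right) \left(-16\right) = \frac{96}{5} \approx 19.2$)
$-434 + 180 G = -434 + 180 \cdot \frac{96}{5} = -434 + 3456 = 3022$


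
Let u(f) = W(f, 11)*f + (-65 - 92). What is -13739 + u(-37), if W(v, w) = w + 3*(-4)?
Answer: -13859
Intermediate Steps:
W(v, w) = -12 + w (W(v, w) = w - 12 = -12 + w)
u(f) = -157 - f (u(f) = (-12 + 11)*f + (-65 - 92) = -f - 157 = -157 - f)
-13739 + u(-37) = -13739 + (-157 - 1*(-37)) = -13739 + (-157 + 37) = -13739 - 120 = -13859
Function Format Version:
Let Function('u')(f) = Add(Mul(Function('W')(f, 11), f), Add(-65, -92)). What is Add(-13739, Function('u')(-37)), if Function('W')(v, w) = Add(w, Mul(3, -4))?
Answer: -13859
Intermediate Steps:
Function('W')(v, w) = Add(-12, w) (Function('W')(v, w) = Add(w, -12) = Add(-12, w))
Function('u')(f) = Add(-157, Mul(-1, f)) (Function('u')(f) = Add(Mul(Add(-12, 11), f), Add(-65, -92)) = Add(Mul(-1, f), -157) = Add(-157, Mul(-1, f)))
Add(-13739, Function('u')(-37)) = Add(-13739, Add(-157, Mul(-1, -37))) = Add(-13739, Add(-157, 37)) = Add(-13739, -120) = -13859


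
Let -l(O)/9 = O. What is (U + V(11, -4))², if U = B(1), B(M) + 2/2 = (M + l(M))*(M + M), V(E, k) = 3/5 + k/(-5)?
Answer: 6084/25 ≈ 243.36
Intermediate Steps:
V(E, k) = ⅗ - k/5 (V(E, k) = 3*(⅕) + k*(-⅕) = ⅗ - k/5)
l(O) = -9*O
B(M) = -1 - 16*M² (B(M) = -1 + (M - 9*M)*(M + M) = -1 + (-8*M)*(2*M) = -1 - 16*M²)
U = -17 (U = -1 - 16*1² = -1 - 16*1 = -1 - 16 = -17)
(U + V(11, -4))² = (-17 + (⅗ - ⅕*(-4)))² = (-17 + (⅗ + ⅘))² = (-17 + 7/5)² = (-78/5)² = 6084/25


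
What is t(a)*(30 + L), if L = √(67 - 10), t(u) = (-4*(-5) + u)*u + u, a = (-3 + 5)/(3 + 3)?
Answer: 640/3 + 64*√57/9 ≈ 267.02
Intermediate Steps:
a = ⅓ (a = 2/6 = 2*(⅙) = ⅓ ≈ 0.33333)
t(u) = u + u*(20 + u) (t(u) = (20 + u)*u + u = u*(20 + u) + u = u + u*(20 + u))
L = √57 ≈ 7.5498
t(a)*(30 + L) = ((21 + ⅓)/3)*(30 + √57) = ((⅓)*(64/3))*(30 + √57) = 64*(30 + √57)/9 = 640/3 + 64*√57/9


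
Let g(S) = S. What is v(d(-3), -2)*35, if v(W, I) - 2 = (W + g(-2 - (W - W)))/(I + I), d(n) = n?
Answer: 455/4 ≈ 113.75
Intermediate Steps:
v(W, I) = 2 + (-2 + W)/(2*I) (v(W, I) = 2 + (W + (-2 - (W - W)))/(I + I) = 2 + (W + (-2 - 1*0))/((2*I)) = 2 + (W + (-2 + 0))*(1/(2*I)) = 2 + (W - 2)*(1/(2*I)) = 2 + (-2 + W)*(1/(2*I)) = 2 + (-2 + W)/(2*I))
v(d(-3), -2)*35 = ((1/2)*(-2 - 3 + 4*(-2))/(-2))*35 = ((1/2)*(-1/2)*(-2 - 3 - 8))*35 = ((1/2)*(-1/2)*(-13))*35 = (13/4)*35 = 455/4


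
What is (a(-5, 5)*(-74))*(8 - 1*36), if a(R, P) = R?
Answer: -10360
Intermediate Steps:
(a(-5, 5)*(-74))*(8 - 1*36) = (-5*(-74))*(8 - 1*36) = 370*(8 - 36) = 370*(-28) = -10360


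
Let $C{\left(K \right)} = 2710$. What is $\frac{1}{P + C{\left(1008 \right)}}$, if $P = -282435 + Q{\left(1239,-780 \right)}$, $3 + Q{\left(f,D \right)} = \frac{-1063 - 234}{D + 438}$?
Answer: $- \frac{342}{95665679} \approx -3.575 \cdot 10^{-6}$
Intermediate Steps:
$Q{\left(f,D \right)} = -3 - \frac{1297}{438 + D}$ ($Q{\left(f,D \right)} = -3 + \frac{-1063 - 234}{D + 438} = -3 - \frac{1297}{438 + D}$)
$P = - \frac{96592499}{342}$ ($P = -282435 + \frac{-2611 - -2340}{438 - 780} = -282435 + \frac{-2611 + 2340}{-342} = -282435 - - \frac{271}{342} = -282435 + \frac{271}{342} = - \frac{96592499}{342} \approx -2.8243 \cdot 10^{5}$)
$\frac{1}{P + C{\left(1008 \right)}} = \frac{1}{- \frac{96592499}{342} + 2710} = \frac{1}{- \frac{95665679}{342}} = - \frac{342}{95665679}$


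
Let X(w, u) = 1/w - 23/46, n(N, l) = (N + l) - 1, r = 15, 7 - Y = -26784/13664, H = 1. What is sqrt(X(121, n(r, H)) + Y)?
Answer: 3*sqrt(83035274)/9394 ≈ 2.9101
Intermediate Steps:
Y = 3826/427 (Y = 7 - (-26784)/13664 = 7 - 1*(-837/427) = 7 + 837/427 = 3826/427 ≈ 8.9602)
n(N, l) = -1 + N + l
X(w, u) = -1/2 + 1/w (X(w, u) = 1/w - 23*1/46 = 1/w - 1/2 = -1/2 + 1/w)
sqrt(X(121, n(r, H)) + Y) = sqrt((1/2)*(2 - 1*121)/121 + 3826/427) = sqrt((1/2)*(1/121)*(2 - 121) + 3826/427) = sqrt((1/2)*(1/121)*(-119) + 3826/427) = sqrt(-119/242 + 3826/427) = sqrt(875079/103334) = 3*sqrt(83035274)/9394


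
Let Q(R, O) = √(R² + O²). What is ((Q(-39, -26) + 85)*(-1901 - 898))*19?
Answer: -4520385 - 691353*√13 ≈ -7.0131e+6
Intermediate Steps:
Q(R, O) = √(O² + R²)
((Q(-39, -26) + 85)*(-1901 - 898))*19 = ((√((-26)² + (-39)²) + 85)*(-1901 - 898))*19 = ((√(676 + 1521) + 85)*(-2799))*19 = ((√2197 + 85)*(-2799))*19 = ((13*√13 + 85)*(-2799))*19 = ((85 + 13*√13)*(-2799))*19 = (-237915 - 36387*√13)*19 = -4520385 - 691353*√13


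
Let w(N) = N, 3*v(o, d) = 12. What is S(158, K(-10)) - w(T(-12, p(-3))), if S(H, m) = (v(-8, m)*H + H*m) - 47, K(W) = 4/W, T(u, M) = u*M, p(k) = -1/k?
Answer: 2629/5 ≈ 525.80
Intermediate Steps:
v(o, d) = 4 (v(o, d) = (1/3)*12 = 4)
T(u, M) = M*u
S(H, m) = -47 + 4*H + H*m (S(H, m) = (4*H + H*m) - 47 = -47 + 4*H + H*m)
S(158, K(-10)) - w(T(-12, p(-3))) = (-47 + 4*158 + 158*(4/(-10))) - (-1/(-3))*(-12) = (-47 + 632 + 158*(4*(-1/10))) - (-1*(-1/3))*(-12) = (-47 + 632 + 158*(-2/5)) - (-12)/3 = (-47 + 632 - 316/5) - 1*(-4) = 2609/5 + 4 = 2629/5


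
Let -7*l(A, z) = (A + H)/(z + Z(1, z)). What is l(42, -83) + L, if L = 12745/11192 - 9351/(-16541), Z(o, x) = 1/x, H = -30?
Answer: 1099969555073/637762074040 ≈ 1.7247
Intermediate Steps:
l(A, z) = -(-30 + A)/(7*(z + 1/z)) (l(A, z) = -(A - 30)/(7*(z + 1/z)) = -(-30 + A)/(7*(z + 1/z)))
L = 315471437/185126872 (L = 12745*(1/11192) - 9351*(-1/16541) = 12745/11192 + 9351/16541 = 315471437/185126872 ≈ 1.7041)
l(42, -83) + L = (1/7)*(-83)*(30 - 1*42)/(1 + (-83)**2) + 315471437/185126872 = (1/7)*(-83)*(30 - 42)/(1 + 6889) + 315471437/185126872 = (1/7)*(-83)*(-12)/6890 + 315471437/185126872 = (1/7)*(-83)*(1/6890)*(-12) + 315471437/185126872 = 498/24115 + 315471437/185126872 = 1099969555073/637762074040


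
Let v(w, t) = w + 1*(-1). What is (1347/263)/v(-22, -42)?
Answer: -1347/6049 ≈ -0.22268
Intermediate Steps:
v(w, t) = -1 + w (v(w, t) = w - 1 = -1 + w)
(1347/263)/v(-22, -42) = (1347/263)/(-1 - 22) = (1347*(1/263))/(-23) = (1347/263)*(-1/23) = -1347/6049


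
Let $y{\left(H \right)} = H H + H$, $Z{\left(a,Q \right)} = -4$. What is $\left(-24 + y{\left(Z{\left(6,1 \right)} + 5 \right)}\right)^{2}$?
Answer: $484$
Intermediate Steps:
$y{\left(H \right)} = H + H^{2}$ ($y{\left(H \right)} = H^{2} + H = H + H^{2}$)
$\left(-24 + y{\left(Z{\left(6,1 \right)} + 5 \right)}\right)^{2} = \left(-24 + \left(-4 + 5\right) \left(1 + \left(-4 + 5\right)\right)\right)^{2} = \left(-24 + 1 \left(1 + 1\right)\right)^{2} = \left(-24 + 1 \cdot 2\right)^{2} = \left(-24 + 2\right)^{2} = \left(-22\right)^{2} = 484$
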